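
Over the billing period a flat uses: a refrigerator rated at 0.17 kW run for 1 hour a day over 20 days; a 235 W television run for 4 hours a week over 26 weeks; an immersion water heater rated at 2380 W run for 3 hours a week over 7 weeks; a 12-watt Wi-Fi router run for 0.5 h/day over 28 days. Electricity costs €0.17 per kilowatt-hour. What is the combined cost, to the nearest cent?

refrigerator: Runtime = 1 h/day × 20 days = 20 h
refrigerator: 0.17 kW × 20 h = 3.4 kWh
television: Runtime = 4 h/week × 26 weeks = 104 h
television: 0.235 kW × 104 h = 24.44 kWh
immersion water heater: Runtime = 3 h/week × 7 weeks = 21 h
immersion water heater: 2.38 kW × 21 h = 49.98 kWh
Wi-Fi router: Runtime = 0.5 h/day × 28 days = 14 h
Wi-Fi router: 0.012 kW × 14 h = 0.168 kWh
Total energy = 77.988 kWh
Cost = 77.988 × €0.17 = €13.26

€13.26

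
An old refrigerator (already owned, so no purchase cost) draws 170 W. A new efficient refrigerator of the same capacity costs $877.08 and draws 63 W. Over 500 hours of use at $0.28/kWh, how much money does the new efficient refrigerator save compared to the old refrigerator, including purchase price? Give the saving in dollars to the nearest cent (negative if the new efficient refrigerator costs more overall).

old refrigerator: $0.00 + (170/1000) kW × 500 h × $0.28 = $0.00 + $23.8 = $23.8
new efficient refrigerator: $877.08 + (63/1000) kW × 500 h × $0.28 = $877.08 + $8.82 = $885.9
Saving = $23.8 − $885.9 = −$862.1

-$862.10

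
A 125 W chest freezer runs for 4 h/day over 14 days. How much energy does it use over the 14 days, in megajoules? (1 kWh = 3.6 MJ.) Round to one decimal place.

Runtime = 4 h/day × 14 days = 56 h
Energy = 0.125 kW × 56 h = 7 kWh
= 7 × 3.6 MJ = 25.2 MJ

25.2 MJ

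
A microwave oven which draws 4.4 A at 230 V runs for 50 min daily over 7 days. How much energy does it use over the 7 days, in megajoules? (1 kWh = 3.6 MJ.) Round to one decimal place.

Power = 4.4 A × 230 V = 1012 W = 1.012 kW
Runtime = 50 min × 7 = 350 min = 5.833333… h
Energy = 1.012 kW × 5.833333… h = 5.903333… kWh
= 5.903333… × 3.6 MJ = 21.3 MJ

21.3 MJ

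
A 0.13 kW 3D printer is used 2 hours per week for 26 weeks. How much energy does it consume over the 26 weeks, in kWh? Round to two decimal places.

Runtime = 2 h/week × 26 weeks = 52 h
Energy = 0.13 kW × 52 h = 6.76 kWh

6.76 kWh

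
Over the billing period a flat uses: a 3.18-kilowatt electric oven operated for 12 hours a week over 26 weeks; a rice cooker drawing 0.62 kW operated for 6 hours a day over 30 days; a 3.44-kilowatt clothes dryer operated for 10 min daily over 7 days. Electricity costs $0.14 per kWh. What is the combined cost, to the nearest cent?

$155.09

electric oven: Runtime = 12 h/week × 26 weeks = 312 h
electric oven: 3.18 kW × 312 h = 992.16 kWh
rice cooker: Runtime = 6 h/day × 30 days = 180 h
rice cooker: 0.62 kW × 180 h = 111.6 kWh
clothes dryer: Runtime = 10 min × 7 = 70 min = 1.166666… h
clothes dryer: 3.44 kW × 1.166666… h = 4.013333… kWh
Total energy = 1107.773333… kWh
Cost = 1107.773333… × $0.14 = $155.09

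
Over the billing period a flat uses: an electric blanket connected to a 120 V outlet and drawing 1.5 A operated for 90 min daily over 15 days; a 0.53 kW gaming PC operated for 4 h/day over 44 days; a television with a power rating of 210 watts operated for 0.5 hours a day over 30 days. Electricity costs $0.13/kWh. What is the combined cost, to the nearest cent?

electric blanket: Power = 1.5 A × 120 V = 180 W = 0.18 kW
electric blanket: Runtime = 90 min × 15 = 1350 min = 22.5 h
electric blanket: 0.18 kW × 22.5 h = 4.05 kWh
gaming PC: Runtime = 4 h/day × 44 days = 176 h
gaming PC: 0.53 kW × 176 h = 93.28 kWh
television: Runtime = 0.5 h/day × 30 days = 15 h
television: 0.21 kW × 15 h = 3.15 kWh
Total energy = 100.48 kWh
Cost = 100.48 × $0.13 = $13.06

$13.06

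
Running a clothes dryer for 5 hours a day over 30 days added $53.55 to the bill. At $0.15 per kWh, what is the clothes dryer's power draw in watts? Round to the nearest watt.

2380 W

Energy = $53.55 ÷ $0.15/kWh = 357 kWh
Runtime = 5 h/day × 30 days = 150 h
Power = 357 kWh ÷ 150 h = 2.38 kW = 2380 W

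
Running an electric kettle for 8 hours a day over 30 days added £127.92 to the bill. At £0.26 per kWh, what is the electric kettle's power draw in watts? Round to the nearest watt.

Energy = £127.92 ÷ £0.26/kWh = 492 kWh
Runtime = 8 h/day × 30 days = 240 h
Power = 492 kWh ÷ 240 h = 2.05 kW = 2050 W

2050 W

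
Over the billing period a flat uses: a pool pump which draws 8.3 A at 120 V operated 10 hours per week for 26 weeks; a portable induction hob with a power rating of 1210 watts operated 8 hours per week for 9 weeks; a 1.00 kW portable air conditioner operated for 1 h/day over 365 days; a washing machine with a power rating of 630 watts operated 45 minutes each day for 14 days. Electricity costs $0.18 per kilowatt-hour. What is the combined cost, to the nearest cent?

pool pump: Power = 8.3 A × 120 V = 996 W = 0.996 kW
pool pump: Runtime = 10 h/week × 26 weeks = 260 h
pool pump: 0.996 kW × 260 h = 258.96 kWh
portable induction hob: Runtime = 8 h/week × 9 weeks = 72 h
portable induction hob: 1.21 kW × 72 h = 87.12 kWh
portable air conditioner: Runtime = 1 h/day × 365 days = 365 h
portable air conditioner: 1 kW × 365 h = 365 kWh
washing machine: Runtime = 45 min × 14 = 630 min = 10.5 h
washing machine: 0.63 kW × 10.5 h = 6.615 kWh
Total energy = 717.695 kWh
Cost = 717.695 × $0.18 = $129.19

$129.19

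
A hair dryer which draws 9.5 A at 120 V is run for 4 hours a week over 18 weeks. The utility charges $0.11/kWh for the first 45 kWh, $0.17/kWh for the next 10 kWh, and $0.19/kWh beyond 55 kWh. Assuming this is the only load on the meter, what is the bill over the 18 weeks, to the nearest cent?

Power = 9.5 A × 120 V = 1140 W = 1.14 kW
Runtime = 4 h/week × 18 weeks = 72 h
Energy = 1.14 kW × 72 h = 82.08 kWh
Tier 1 (0–45 kWh): 45 × $0.11 = $4.95
Tier 2 (45–55 kWh): 10 × $0.17 = $1.7
Above 55 kWh: 27.08 × $0.19 = $5.1452
Bill = $11.80

$11.80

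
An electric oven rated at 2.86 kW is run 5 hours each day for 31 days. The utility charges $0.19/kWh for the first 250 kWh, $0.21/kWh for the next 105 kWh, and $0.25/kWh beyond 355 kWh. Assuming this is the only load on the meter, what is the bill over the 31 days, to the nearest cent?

Runtime = 5 h/day × 31 days = 155 h
Energy = 2.86 kW × 155 h = 443.3 kWh
Tier 1 (0–250 kWh): 250 × $0.19 = $47.5
Tier 2 (250–355 kWh): 105 × $0.21 = $22.05
Above 355 kWh: 88.3 × $0.25 = $22.075
Bill = $91.63

$91.63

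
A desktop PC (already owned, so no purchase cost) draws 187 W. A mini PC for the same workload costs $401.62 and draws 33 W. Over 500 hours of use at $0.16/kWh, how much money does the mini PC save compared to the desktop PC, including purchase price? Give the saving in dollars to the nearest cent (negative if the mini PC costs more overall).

-$389.30

desktop PC: $0.00 + (187/1000) kW × 500 h × $0.16 = $0.00 + $14.96 = $14.96
mini PC: $401.62 + (33/1000) kW × 500 h × $0.16 = $401.62 + $2.64 = $404.26
Saving = $14.96 − $404.26 = −$389.3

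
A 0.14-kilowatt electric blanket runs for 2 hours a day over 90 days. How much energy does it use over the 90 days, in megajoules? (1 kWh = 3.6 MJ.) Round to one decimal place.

90.7 MJ

Runtime = 2 h/day × 90 days = 180 h
Energy = 0.14 kW × 180 h = 25.2 kWh
= 25.2 × 3.6 MJ = 90.7 MJ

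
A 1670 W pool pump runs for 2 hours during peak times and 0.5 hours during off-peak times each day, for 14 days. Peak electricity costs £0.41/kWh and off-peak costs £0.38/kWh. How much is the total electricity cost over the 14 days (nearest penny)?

Peak energy = 1.67 kW × 2 h × 14 = 46.76 kWh
Off-peak energy = 1.67 kW × 0.5 h × 14 = 11.69 kWh
Cost = 46.76 × £0.41 + 11.69 × £0.38 = £19.1716 + £4.4422 = £23.61

£23.61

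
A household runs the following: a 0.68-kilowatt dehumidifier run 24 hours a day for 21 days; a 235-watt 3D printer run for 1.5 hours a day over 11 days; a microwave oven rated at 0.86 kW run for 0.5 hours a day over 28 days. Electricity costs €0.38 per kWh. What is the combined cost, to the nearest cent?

dehumidifier: Runtime = 24 h × 21 = 504 h
dehumidifier: 0.68 kW × 504 h = 342.72 kWh
3D printer: Runtime = 1.5 h/day × 11 days = 16.5 h
3D printer: 0.235 kW × 16.5 h = 3.8775 kWh
microwave oven: Runtime = 0.5 h/day × 28 days = 14 h
microwave oven: 0.86 kW × 14 h = 12.04 kWh
Total energy = 358.6375 kWh
Cost = 358.6375 × €0.38 = €136.28

€136.28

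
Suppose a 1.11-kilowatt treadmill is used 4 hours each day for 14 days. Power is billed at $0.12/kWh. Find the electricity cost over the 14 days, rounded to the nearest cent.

Runtime = 4 h/day × 14 days = 56 h
Energy = 1.11 kW × 56 h = 62.16 kWh
Cost = 62.16 kWh × $0.12/kWh = $7.46

$7.46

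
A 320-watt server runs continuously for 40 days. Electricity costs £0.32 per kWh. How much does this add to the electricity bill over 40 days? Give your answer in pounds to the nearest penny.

£98.30

Runtime = 24 h × 40 = 960 h
Energy = 0.32 kW × 960 h = 307.2 kWh
Cost = 307.2 kWh × £0.32/kWh = £98.30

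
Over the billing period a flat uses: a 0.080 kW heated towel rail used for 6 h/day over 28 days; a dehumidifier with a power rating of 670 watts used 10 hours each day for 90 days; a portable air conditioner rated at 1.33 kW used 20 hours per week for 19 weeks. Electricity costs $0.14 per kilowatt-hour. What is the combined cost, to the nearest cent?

heated towel rail: Runtime = 6 h/day × 28 days = 168 h
heated towel rail: 0.08 kW × 168 h = 13.44 kWh
dehumidifier: Runtime = 10 h/day × 90 days = 900 h
dehumidifier: 0.67 kW × 900 h = 603 kWh
portable air conditioner: Runtime = 20 h/week × 19 weeks = 380 h
portable air conditioner: 1.33 kW × 380 h = 505.4 kWh
Total energy = 1121.84 kWh
Cost = 1121.84 × $0.14 = $157.06

$157.06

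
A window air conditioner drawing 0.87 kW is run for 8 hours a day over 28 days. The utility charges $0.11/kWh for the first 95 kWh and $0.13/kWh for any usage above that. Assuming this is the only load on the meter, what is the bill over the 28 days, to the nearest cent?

$23.43

Runtime = 8 h/day × 28 days = 224 h
Energy = 0.87 kW × 224 h = 194.88 kWh
Tier 1 (0–95 kWh): 95 × $0.11 = $10.45
Above 95 kWh: 99.88 × $0.13 = $12.9844
Bill = $23.43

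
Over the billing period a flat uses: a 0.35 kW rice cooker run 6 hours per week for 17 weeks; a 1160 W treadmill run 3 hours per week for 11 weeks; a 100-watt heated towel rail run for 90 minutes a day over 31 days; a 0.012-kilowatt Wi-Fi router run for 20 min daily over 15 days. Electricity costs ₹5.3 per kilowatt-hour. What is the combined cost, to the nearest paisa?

rice cooker: Runtime = 6 h/week × 17 weeks = 102 h
rice cooker: 0.35 kW × 102 h = 35.7 kWh
treadmill: Runtime = 3 h/week × 11 weeks = 33 h
treadmill: 1.16 kW × 33 h = 38.28 kWh
heated towel rail: Runtime = 90 min × 31 = 2790 min = 46.5 h
heated towel rail: 0.1 kW × 46.5 h = 4.65 kWh
Wi-Fi router: Runtime = 20 min × 15 = 300 min = 5 h
Wi-Fi router: 0.012 kW × 5 h = 0.06 kWh
Total energy = 78.69 kWh
Cost = 78.69 × ₹5.3 = ₹417.06

₹417.06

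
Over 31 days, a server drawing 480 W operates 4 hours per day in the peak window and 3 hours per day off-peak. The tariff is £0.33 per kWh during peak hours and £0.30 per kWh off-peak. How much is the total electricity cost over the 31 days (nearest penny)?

Peak energy = 0.48 kW × 4 h × 31 = 59.52 kWh
Off-peak energy = 0.48 kW × 3 h × 31 = 44.64 kWh
Cost = 59.52 × £0.33 + 44.64 × £0.30 = £19.6416 + £13.392 = £33.03

£33.03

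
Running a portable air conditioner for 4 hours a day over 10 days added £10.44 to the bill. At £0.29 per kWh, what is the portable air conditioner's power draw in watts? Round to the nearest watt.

900 W

Energy = £10.44 ÷ £0.29/kWh = 36 kWh
Runtime = 4 h/day × 10 days = 40 h
Power = 36 kWh ÷ 40 h = 0.9 kW = 900 W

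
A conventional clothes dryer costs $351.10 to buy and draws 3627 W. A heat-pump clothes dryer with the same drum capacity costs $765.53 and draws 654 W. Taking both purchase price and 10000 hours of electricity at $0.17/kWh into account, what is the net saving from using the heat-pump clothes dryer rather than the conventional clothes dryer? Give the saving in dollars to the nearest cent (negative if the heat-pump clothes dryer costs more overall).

conventional clothes dryer: $351.10 + (3627/1000) kW × 10000 h × $0.17 = $351.10 + $6165.9 = $6517
heat-pump clothes dryer: $765.53 + (654/1000) kW × 10000 h × $0.17 = $765.53 + $1111.8 = $1877.33
Saving = $6517 − $1877.33 = $4639.67

$4639.67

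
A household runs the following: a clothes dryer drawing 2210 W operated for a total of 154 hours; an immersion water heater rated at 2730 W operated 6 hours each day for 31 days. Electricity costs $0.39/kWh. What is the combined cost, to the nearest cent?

clothes dryer: 2.21 kW × 154 h = 340.34 kWh
immersion water heater: Runtime = 6 h/day × 31 days = 186 h
immersion water heater: 2.73 kW × 186 h = 507.78 kWh
Total energy = 848.12 kWh
Cost = 848.12 × $0.39 = $330.77

$330.77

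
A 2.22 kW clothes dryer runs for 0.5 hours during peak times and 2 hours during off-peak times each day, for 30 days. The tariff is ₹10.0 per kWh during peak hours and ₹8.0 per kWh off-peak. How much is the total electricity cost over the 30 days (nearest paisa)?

₹1398.60

Peak energy = 2.22 kW × 0.5 h × 30 = 33.3 kWh
Off-peak energy = 2.22 kW × 2 h × 30 = 133.2 kWh
Cost = 33.3 × ₹10.0 + 133.2 × ₹8.0 = ₹333 + ₹1065.6 = ₹1398.60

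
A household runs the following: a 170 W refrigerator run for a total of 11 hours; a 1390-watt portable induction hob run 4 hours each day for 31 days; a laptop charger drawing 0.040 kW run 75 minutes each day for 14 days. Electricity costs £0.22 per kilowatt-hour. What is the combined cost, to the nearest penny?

refrigerator: 0.17 kW × 11 h = 1.87 kWh
portable induction hob: Runtime = 4 h/day × 31 days = 124 h
portable induction hob: 1.39 kW × 124 h = 172.36 kWh
laptop charger: Runtime = 75 min × 14 = 1050 min = 17.5 h
laptop charger: 0.04 kW × 17.5 h = 0.7 kWh
Total energy = 174.93 kWh
Cost = 174.93 × £0.22 = £38.48

£38.48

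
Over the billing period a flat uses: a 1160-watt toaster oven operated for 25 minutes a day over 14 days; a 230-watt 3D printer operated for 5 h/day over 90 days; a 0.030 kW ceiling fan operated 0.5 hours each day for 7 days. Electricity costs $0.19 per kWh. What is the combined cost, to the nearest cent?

$20.97

toaster oven: Runtime = 25 min × 14 = 350 min = 5.833333… h
toaster oven: 1.16 kW × 5.833333… h = 6.766666… kWh
3D printer: Runtime = 5 h/day × 90 days = 450 h
3D printer: 0.23 kW × 450 h = 103.5 kWh
ceiling fan: Runtime = 0.5 h/day × 7 days = 3.5 h
ceiling fan: 0.03 kW × 3.5 h = 0.105 kWh
Total energy = 110.371666… kWh
Cost = 110.371666… × $0.19 = $20.97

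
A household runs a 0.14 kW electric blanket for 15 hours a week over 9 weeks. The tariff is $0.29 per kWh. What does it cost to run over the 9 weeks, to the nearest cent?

$5.48

Runtime = 15 h/week × 9 weeks = 135 h
Energy = 0.14 kW × 135 h = 18.9 kWh
Cost = 18.9 kWh × $0.29/kWh = $5.48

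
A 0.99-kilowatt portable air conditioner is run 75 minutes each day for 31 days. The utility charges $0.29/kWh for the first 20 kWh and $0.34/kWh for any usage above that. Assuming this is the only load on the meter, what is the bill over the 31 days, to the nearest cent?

$12.04

Runtime = 75 min × 31 = 2325 min = 38.75 h
Energy = 0.99 kW × 38.75 h = 38.3625 kWh
Tier 1 (0–20 kWh): 20 × $0.29 = $5.8
Above 20 kWh: 18.3625 × $0.34 = $6.24325
Bill = $12.04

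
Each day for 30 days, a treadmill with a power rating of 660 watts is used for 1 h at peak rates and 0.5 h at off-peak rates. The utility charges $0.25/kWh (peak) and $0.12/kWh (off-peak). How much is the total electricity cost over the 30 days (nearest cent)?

$6.14

Peak energy = 0.66 kW × 1 h × 30 = 19.8 kWh
Off-peak energy = 0.66 kW × 0.5 h × 30 = 9.9 kWh
Cost = 19.8 × $0.25 + 9.9 × $0.12 = $4.95 + $1.188 = $6.14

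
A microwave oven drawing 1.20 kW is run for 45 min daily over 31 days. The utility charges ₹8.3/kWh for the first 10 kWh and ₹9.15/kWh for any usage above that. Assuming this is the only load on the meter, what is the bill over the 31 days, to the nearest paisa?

₹246.79

Runtime = 45 min × 31 = 1395 min = 23.25 h
Energy = 1.2 kW × 23.25 h = 27.9 kWh
Tier 1 (0–10 kWh): 10 × ₹8.3 = ₹83
Above 10 kWh: 17.9 × ₹9.15 = ₹163.785
Bill = ₹246.79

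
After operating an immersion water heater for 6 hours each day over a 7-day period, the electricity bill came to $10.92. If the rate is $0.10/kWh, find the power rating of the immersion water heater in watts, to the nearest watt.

Energy = $10.92 ÷ $0.10/kWh = 109.2 kWh
Runtime = 6 h/day × 7 days = 42 h
Power = 109.2 kWh ÷ 42 h = 2.6 kW = 2600 W

2600 W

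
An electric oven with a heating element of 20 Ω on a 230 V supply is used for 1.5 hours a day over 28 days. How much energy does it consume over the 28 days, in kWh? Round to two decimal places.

111.09 kWh

Power = V²/R = 230²/20 = 2645 W = 2.645 kW
Runtime = 1.5 h/day × 28 days = 42 h
Energy = 2.645 kW × 42 h = 111.09 kWh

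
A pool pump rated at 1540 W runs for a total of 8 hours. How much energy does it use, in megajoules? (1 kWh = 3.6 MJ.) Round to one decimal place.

Energy = 1.54 kW × 8 h = 12.32 kWh
= 12.32 × 3.6 MJ = 44.4 MJ

44.4 MJ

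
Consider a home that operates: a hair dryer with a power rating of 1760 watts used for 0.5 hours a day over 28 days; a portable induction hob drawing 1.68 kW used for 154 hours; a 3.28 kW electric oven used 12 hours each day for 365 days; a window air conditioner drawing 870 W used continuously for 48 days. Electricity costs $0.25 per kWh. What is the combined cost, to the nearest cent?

hair dryer: Runtime = 0.5 h/day × 28 days = 14 h
hair dryer: 1.76 kW × 14 h = 24.64 kWh
portable induction hob: 1.68 kW × 154 h = 258.72 kWh
electric oven: Runtime = 12 h/day × 365 days = 4380 h
electric oven: 3.28 kW × 4380 h = 14366.4 kWh
window air conditioner: Runtime = 24 h × 48 = 1152 h
window air conditioner: 0.87 kW × 1152 h = 1002.24 kWh
Total energy = 15652 kWh
Cost = 15652 × $0.25 = $3913.00

$3913.00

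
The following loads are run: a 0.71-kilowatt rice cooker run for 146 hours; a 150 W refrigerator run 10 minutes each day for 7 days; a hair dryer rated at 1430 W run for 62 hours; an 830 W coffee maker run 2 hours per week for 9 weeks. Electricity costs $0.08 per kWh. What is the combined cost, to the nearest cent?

rice cooker: 0.71 kW × 146 h = 103.66 kWh
refrigerator: Runtime = 10 min × 7 = 70 min = 1.166666… h
refrigerator: 0.15 kW × 1.166666… h = 0.175 kWh
hair dryer: 1.43 kW × 62 h = 88.66 kWh
coffee maker: Runtime = 2 h/week × 9 weeks = 18 h
coffee maker: 0.83 kW × 18 h = 14.94 kWh
Total energy = 207.435 kWh
Cost = 207.435 × $0.08 = $16.59

$16.59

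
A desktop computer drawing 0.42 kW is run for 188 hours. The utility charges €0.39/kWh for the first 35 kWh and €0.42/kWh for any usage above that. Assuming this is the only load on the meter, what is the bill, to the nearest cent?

€32.11

Energy = 0.42 kW × 188 h = 78.96 kWh
Tier 1 (0–35 kWh): 35 × €0.39 = €13.65
Above 35 kWh: 43.96 × €0.42 = €18.4632
Bill = €32.11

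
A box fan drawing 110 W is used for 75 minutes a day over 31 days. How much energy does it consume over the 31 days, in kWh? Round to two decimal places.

4.26 kWh

Runtime = 75 min × 31 = 2325 min = 38.75 h
Energy = 0.11 kW × 38.75 h = 4.2625 kWh ≈ 4.26 kWh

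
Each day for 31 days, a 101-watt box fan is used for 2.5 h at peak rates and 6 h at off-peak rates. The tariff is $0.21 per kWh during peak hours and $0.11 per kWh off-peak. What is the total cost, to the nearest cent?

$3.71

Peak energy = 0.101 kW × 2.5 h × 31 = 7.8275 kWh
Off-peak energy = 0.101 kW × 6 h × 31 = 18.786 kWh
Cost = 7.8275 × $0.21 + 18.786 × $0.11 = $1.643775 + $2.06646 = $3.71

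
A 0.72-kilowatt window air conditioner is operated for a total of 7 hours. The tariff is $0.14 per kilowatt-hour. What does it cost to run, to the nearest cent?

$0.71

Energy = 0.72 kW × 7 h = 5.04 kWh
Cost = 5.04 kWh × $0.14/kWh = $0.71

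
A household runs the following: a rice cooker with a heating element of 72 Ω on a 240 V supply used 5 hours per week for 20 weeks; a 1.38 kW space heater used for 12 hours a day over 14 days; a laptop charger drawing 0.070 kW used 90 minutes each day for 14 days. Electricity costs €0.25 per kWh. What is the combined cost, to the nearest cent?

rice cooker: Power = V²/R = 240²/72 = 800 W = 0.8 kW
rice cooker: Runtime = 5 h/week × 20 weeks = 100 h
rice cooker: 0.8 kW × 100 h = 80 kWh
space heater: Runtime = 12 h/day × 14 days = 168 h
space heater: 1.38 kW × 168 h = 231.84 kWh
laptop charger: Runtime = 90 min × 14 = 1260 min = 21 h
laptop charger: 0.07 kW × 21 h = 1.47 kWh
Total energy = 313.31 kWh
Cost = 313.31 × €0.25 = €78.33

€78.33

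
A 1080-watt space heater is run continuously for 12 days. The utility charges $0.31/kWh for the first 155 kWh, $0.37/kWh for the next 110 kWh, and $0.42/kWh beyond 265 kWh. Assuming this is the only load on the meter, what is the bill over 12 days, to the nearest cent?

Runtime = 24 h × 12 = 288 h
Energy = 1.08 kW × 288 h = 311.04 kWh
Tier 1 (0–155 kWh): 155 × $0.31 = $48.05
Tier 2 (155–265 kWh): 110 × $0.37 = $40.7
Above 265 kWh: 46.04 × $0.42 = $19.3368
Bill = $108.09

$108.09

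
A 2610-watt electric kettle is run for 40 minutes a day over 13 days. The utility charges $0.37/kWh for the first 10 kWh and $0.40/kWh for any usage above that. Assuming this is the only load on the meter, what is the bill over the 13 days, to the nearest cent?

Runtime = 40 min × 13 = 520 min = 8.666666… h
Energy = 2.61 kW × 8.666666… h = 22.62 kWh
Tier 1 (0–10 kWh): 10 × $0.37 = $3.7
Above 10 kWh: 12.62 × $0.40 = $5.048
Bill = $8.75

$8.75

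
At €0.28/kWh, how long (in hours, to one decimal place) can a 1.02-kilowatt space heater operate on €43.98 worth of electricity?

154.0 h

Energy available = €43.98 ÷ €0.28/kWh = 157.0714 kWh
Hours = 157.0714 kWh ÷ 1.02 kW = 154.0 h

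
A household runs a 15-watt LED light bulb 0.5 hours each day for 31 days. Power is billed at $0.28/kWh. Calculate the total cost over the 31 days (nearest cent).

$0.07

Runtime = 0.5 h/day × 31 days = 15.5 h
Energy = 0.015 kW × 15.5 h = 0.2325 kWh
Cost = 0.2325 kWh × $0.28/kWh = $0.07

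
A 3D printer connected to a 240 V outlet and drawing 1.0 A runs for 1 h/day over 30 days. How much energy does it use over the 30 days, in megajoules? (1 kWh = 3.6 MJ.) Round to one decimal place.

Power = 1.0 A × 240 V = 240 W = 0.24 kW
Runtime = 1 h/day × 30 days = 30 h
Energy = 0.24 kW × 30 h = 7.2 kWh
= 7.2 × 3.6 MJ = 25.9 MJ

25.9 MJ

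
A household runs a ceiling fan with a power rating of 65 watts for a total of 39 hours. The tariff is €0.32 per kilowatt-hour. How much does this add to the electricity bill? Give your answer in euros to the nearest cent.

€0.81

Energy = 0.065 kW × 39 h = 2.535 kWh
Cost = 2.535 kWh × €0.32/kWh = €0.81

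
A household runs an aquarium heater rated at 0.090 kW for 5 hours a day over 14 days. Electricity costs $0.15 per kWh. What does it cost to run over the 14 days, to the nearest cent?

$0.95

Runtime = 5 h/day × 14 days = 70 h
Energy = 0.09 kW × 70 h = 6.3 kWh
Cost = 6.3 kWh × $0.15/kWh = $0.95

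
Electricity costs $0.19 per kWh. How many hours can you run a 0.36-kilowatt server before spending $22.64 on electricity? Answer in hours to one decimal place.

Energy available = $22.64 ÷ $0.19/kWh = 119.1579 kWh
Hours = 119.1579 kWh ÷ 0.36 kW = 331.0 h

331.0 h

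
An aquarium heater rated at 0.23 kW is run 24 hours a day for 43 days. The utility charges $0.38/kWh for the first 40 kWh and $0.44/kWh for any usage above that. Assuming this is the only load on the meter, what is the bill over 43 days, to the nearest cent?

Runtime = 24 h × 43 = 1032 h
Energy = 0.23 kW × 1032 h = 237.36 kWh
Tier 1 (0–40 kWh): 40 × $0.38 = $15.2
Above 40 kWh: 197.36 × $0.44 = $86.8384
Bill = $102.04

$102.04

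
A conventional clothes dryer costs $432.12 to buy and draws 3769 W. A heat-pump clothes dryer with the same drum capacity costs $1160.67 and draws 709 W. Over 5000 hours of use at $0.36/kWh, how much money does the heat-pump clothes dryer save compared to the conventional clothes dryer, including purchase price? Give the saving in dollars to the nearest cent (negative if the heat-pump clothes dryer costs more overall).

$4779.45

conventional clothes dryer: $432.12 + (3769/1000) kW × 5000 h × $0.36 = $432.12 + $6784.2 = $7216.32
heat-pump clothes dryer: $1160.67 + (709/1000) kW × 5000 h × $0.36 = $1160.67 + $1276.2 = $2436.87
Saving = $7216.32 − $2436.87 = $4779.45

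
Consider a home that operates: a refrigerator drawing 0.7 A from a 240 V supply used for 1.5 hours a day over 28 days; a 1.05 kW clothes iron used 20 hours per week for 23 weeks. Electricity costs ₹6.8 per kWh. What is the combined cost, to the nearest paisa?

₹3332.38

refrigerator: Power = 0.7 A × 240 V = 168 W = 0.168 kW
refrigerator: Runtime = 1.5 h/day × 28 days = 42 h
refrigerator: 0.168 kW × 42 h = 7.056 kWh
clothes iron: Runtime = 20 h/week × 23 weeks = 460 h
clothes iron: 1.05 kW × 460 h = 483 kWh
Total energy = 490.056 kWh
Cost = 490.056 × ₹6.8 = ₹3332.38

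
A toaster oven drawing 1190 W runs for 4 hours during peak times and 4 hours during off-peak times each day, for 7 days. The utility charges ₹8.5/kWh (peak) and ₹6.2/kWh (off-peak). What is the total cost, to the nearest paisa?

Peak energy = 1.19 kW × 4 h × 7 = 33.32 kWh
Off-peak energy = 1.19 kW × 4 h × 7 = 33.32 kWh
Cost = 33.32 × ₹8.5 + 33.32 × ₹6.2 = ₹283.22 + ₹206.584 = ₹489.80

₹489.80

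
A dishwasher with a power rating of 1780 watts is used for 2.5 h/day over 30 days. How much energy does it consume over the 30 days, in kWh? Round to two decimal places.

133.50 kWh

Runtime = 2.5 h/day × 30 days = 75 h
Energy = 1.78 kW × 75 h = 133.5 kWh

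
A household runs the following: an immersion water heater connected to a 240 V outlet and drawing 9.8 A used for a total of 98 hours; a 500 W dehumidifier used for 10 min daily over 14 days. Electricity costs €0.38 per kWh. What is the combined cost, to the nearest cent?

€88.03

immersion water heater: Power = 9.8 A × 240 V = 2352 W = 2.352 kW
immersion water heater: 2.352 kW × 98 h = 230.496 kWh
dehumidifier: Runtime = 10 min × 14 = 140 min = 2.333333… h
dehumidifier: 0.5 kW × 2.333333… h = 1.166666… kWh
Total energy = 231.662666… kWh
Cost = 231.662666… × €0.38 = €88.03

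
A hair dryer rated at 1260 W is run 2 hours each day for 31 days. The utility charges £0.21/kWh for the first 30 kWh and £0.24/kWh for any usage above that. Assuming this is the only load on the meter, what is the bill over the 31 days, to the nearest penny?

Runtime = 2 h/day × 31 days = 62 h
Energy = 1.26 kW × 62 h = 78.12 kWh
Tier 1 (0–30 kWh): 30 × £0.21 = £6.3
Above 30 kWh: 48.12 × £0.24 = £11.5488
Bill = £17.85

£17.85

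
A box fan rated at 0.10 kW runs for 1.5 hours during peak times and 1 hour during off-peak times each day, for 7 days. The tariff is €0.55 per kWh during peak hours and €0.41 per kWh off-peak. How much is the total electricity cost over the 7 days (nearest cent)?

Peak energy = 0.1 kW × 1.5 h × 7 = 1.05 kWh
Off-peak energy = 0.1 kW × 1 h × 7 = 0.7 kWh
Cost = 1.05 × €0.55 + 0.7 × €0.41 = €0.5775 + €0.287 = €0.86

€0.86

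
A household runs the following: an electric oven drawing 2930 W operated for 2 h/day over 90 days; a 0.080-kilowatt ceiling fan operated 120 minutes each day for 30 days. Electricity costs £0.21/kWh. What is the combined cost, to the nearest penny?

electric oven: Runtime = 2 h/day × 90 days = 180 h
electric oven: 2.93 kW × 180 h = 527.4 kWh
ceiling fan: Runtime = 120 min × 30 = 3600 min = 60 h
ceiling fan: 0.08 kW × 60 h = 4.8 kWh
Total energy = 532.2 kWh
Cost = 532.2 × £0.21 = £111.76

£111.76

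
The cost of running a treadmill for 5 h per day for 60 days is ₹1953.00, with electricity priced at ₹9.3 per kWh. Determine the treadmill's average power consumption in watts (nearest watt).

Energy = ₹1953.00 ÷ ₹9.3/kWh = 210 kWh
Runtime = 5 h/day × 60 days = 300 h
Power = 210 kWh ÷ 300 h = 0.7 kW = 700 W

700 W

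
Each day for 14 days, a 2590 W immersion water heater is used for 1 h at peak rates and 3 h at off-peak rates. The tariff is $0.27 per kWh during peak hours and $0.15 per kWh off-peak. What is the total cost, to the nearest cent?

$26.11

Peak energy = 2.59 kW × 1 h × 14 = 36.26 kWh
Off-peak energy = 2.59 kW × 3 h × 14 = 108.78 kWh
Cost = 36.26 × $0.27 + 108.78 × $0.15 = $9.7902 + $16.317 = $26.11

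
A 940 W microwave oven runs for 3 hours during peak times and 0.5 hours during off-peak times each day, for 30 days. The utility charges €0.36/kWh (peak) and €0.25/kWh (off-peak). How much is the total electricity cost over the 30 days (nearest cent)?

€33.98

Peak energy = 0.94 kW × 3 h × 30 = 84.6 kWh
Off-peak energy = 0.94 kW × 0.5 h × 30 = 14.1 kWh
Cost = 84.6 × €0.36 + 14.1 × €0.25 = €30.456 + €3.525 = €33.98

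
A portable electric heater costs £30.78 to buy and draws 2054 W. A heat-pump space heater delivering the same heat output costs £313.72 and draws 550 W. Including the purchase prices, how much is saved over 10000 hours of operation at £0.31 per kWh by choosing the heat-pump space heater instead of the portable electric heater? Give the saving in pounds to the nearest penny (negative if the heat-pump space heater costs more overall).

portable electric heater: £30.78 + (2054/1000) kW × 10000 h × £0.31 = £30.78 + £6367.4 = £6398.18
heat-pump space heater: £313.72 + (550/1000) kW × 10000 h × £0.31 = £313.72 + £1705 = £2018.72
Saving = £6398.18 − £2018.72 = £4379.46

£4379.46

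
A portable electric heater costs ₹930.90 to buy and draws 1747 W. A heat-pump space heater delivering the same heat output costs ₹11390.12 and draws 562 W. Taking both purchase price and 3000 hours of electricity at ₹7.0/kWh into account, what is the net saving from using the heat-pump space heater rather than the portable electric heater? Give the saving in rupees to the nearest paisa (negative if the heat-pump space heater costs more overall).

portable electric heater: ₹930.90 + (1747/1000) kW × 3000 h × ₹7.0 = ₹930.90 + ₹36687 = ₹37617.9
heat-pump space heater: ₹11390.12 + (562/1000) kW × 3000 h × ₹7.0 = ₹11390.12 + ₹11802 = ₹23192.12
Saving = ₹37617.9 − ₹23192.12 = ₹14425.78

₹14425.78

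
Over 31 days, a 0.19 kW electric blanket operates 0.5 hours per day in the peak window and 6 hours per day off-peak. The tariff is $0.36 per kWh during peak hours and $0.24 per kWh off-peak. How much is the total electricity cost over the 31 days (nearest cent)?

Peak energy = 0.19 kW × 0.5 h × 31 = 2.945 kWh
Off-peak energy = 0.19 kW × 6 h × 31 = 35.34 kWh
Cost = 2.945 × $0.36 + 35.34 × $0.24 = $1.0602 + $8.4816 = $9.54

$9.54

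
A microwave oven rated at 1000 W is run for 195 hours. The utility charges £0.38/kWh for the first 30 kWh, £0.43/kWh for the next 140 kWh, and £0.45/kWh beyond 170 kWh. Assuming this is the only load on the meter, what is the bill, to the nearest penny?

£82.85

Energy = 1 kW × 195 h = 195 kWh
Tier 1 (0–30 kWh): 30 × £0.38 = £11.4
Tier 2 (30–170 kWh): 140 × £0.43 = £60.2
Above 170 kWh: 25 × £0.45 = £11.25
Bill = £82.85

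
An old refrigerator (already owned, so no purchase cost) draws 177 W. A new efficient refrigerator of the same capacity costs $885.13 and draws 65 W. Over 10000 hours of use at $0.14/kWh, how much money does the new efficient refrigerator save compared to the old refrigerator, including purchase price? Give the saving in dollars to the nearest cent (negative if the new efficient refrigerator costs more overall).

old refrigerator: $0.00 + (177/1000) kW × 10000 h × $0.14 = $0.00 + $247.8 = $247.8
new efficient refrigerator: $885.13 + (65/1000) kW × 10000 h × $0.14 = $885.13 + $91 = $976.13
Saving = $247.8 − $976.13 = −$728.33

-$728.33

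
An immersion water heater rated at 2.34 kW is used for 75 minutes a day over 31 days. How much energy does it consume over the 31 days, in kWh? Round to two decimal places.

90.68 kWh

Runtime = 75 min × 31 = 2325 min = 38.75 h
Energy = 2.34 kW × 38.75 h = 90.675 kWh ≈ 90.68 kWh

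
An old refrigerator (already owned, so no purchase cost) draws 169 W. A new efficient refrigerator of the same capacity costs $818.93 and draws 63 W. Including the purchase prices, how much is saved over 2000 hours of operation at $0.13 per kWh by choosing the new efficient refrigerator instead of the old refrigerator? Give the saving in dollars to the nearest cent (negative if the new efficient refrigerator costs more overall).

old refrigerator: $0.00 + (169/1000) kW × 2000 h × $0.13 = $0.00 + $43.94 = $43.94
new efficient refrigerator: $818.93 + (63/1000) kW × 2000 h × $0.13 = $818.93 + $16.38 = $835.31
Saving = $43.94 − $835.31 = −$791.37

-$791.37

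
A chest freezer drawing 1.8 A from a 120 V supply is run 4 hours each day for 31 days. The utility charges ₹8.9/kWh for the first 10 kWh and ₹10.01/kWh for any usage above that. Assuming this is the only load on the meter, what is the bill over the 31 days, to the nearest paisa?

₹257.01

Power = 1.8 A × 120 V = 216 W = 0.216 kW
Runtime = 4 h/day × 31 days = 124 h
Energy = 0.216 kW × 124 h = 26.784 kWh
Tier 1 (0–10 kWh): 10 × ₹8.9 = ₹89
Above 10 kWh: 16.784 × ₹10.01 = ₹168.00784
Bill = ₹257.01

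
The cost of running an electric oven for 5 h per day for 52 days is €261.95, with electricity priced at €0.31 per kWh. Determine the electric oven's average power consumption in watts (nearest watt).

3250 W

Energy = €261.95 ÷ €0.31/kWh = 845 kWh
Runtime = 5 h/day × 52 days = 260 h
Power = 845 kWh ÷ 260 h = 3.25 kW = 3250 W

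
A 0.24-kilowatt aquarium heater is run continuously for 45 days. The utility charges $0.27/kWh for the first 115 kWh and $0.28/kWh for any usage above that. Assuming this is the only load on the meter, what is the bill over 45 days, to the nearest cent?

Runtime = 24 h × 45 = 1080 h
Energy = 0.24 kW × 1080 h = 259.2 kWh
Tier 1 (0–115 kWh): 115 × $0.27 = $31.05
Above 115 kWh: 144.2 × $0.28 = $40.376
Bill = $71.43

$71.43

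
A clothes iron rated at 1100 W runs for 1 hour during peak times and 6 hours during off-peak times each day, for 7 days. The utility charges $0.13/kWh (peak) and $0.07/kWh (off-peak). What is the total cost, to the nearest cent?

Peak energy = 1.1 kW × 1 h × 7 = 7.7 kWh
Off-peak energy = 1.1 kW × 6 h × 7 = 46.2 kWh
Cost = 7.7 × $0.13 + 46.2 × $0.07 = $1.001 + $3.234 = $4.24

$4.24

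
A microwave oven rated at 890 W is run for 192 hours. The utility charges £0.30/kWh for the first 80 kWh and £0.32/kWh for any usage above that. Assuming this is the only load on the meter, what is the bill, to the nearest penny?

£53.08

Energy = 0.89 kW × 192 h = 170.88 kWh
Tier 1 (0–80 kWh): 80 × £0.30 = £24
Above 80 kWh: 90.88 × £0.32 = £29.0816
Bill = £53.08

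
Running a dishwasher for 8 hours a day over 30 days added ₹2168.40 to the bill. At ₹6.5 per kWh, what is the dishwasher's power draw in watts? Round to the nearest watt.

Energy = ₹2168.40 ÷ ₹6.5/kWh = 333.6 kWh
Runtime = 8 h/day × 30 days = 240 h
Power = 333.6 kWh ÷ 240 h = 1.39 kW = 1390 W

1390 W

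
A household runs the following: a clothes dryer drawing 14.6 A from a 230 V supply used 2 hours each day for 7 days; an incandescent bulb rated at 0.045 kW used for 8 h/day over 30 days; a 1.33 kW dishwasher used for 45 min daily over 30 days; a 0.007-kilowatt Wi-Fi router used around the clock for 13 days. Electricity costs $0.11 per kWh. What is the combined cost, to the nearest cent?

clothes dryer: Power = 14.6 A × 230 V = 3358 W = 3.358 kW
clothes dryer: Runtime = 2 h/day × 7 days = 14 h
clothes dryer: 3.358 kW × 14 h = 47.012 kWh
incandescent bulb: Runtime = 8 h/day × 30 days = 240 h
incandescent bulb: 0.045 kW × 240 h = 10.8 kWh
dishwasher: Runtime = 45 min × 30 = 1350 min = 22.5 h
dishwasher: 1.33 kW × 22.5 h = 29.925 kWh
Wi-Fi router: Runtime = 24 h × 13 = 312 h
Wi-Fi router: 0.007 kW × 312 h = 2.184 kWh
Total energy = 89.921 kWh
Cost = 89.921 × $0.11 = $9.89

$9.89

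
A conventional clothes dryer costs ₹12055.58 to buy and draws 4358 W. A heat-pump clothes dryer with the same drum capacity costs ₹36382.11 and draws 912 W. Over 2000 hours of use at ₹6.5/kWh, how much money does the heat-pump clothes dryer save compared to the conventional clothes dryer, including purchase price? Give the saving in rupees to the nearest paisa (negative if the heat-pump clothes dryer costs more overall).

₹20471.47

conventional clothes dryer: ₹12055.58 + (4358/1000) kW × 2000 h × ₹6.5 = ₹12055.58 + ₹56654 = ₹68709.58
heat-pump clothes dryer: ₹36382.11 + (912/1000) kW × 2000 h × ₹6.5 = ₹36382.11 + ₹11856 = ₹48238.11
Saving = ₹68709.58 − ₹48238.11 = ₹20471.47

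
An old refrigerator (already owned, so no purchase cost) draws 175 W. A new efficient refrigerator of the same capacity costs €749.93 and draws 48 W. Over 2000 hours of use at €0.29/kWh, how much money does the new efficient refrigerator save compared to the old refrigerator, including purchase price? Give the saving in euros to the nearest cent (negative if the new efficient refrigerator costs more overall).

old refrigerator: €0.00 + (175/1000) kW × 2000 h × €0.29 = €0.00 + €101.5 = €101.5
new efficient refrigerator: €749.93 + (48/1000) kW × 2000 h × €0.29 = €749.93 + €27.84 = €777.77
Saving = €101.5 − €777.77 = −€676.27

-€676.27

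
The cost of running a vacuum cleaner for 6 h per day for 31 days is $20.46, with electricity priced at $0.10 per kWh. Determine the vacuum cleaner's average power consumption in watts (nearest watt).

Energy = $20.46 ÷ $0.10/kWh = 204.6 kWh
Runtime = 6 h/day × 31 days = 186 h
Power = 204.6 kWh ÷ 186 h = 1.1 kW = 1100 W

1100 W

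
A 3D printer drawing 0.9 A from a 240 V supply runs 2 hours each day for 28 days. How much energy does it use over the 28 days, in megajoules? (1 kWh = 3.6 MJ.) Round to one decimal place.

43.5 MJ

Power = 0.9 A × 240 V = 216 W = 0.216 kW
Runtime = 2 h/day × 28 days = 56 h
Energy = 0.216 kW × 56 h = 12.096 kWh
= 12.096 × 3.6 MJ = 43.5 MJ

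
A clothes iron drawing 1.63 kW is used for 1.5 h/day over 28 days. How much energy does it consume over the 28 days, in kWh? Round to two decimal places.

Runtime = 1.5 h/day × 28 days = 42 h
Energy = 1.63 kW × 42 h = 68.46 kWh

68.46 kWh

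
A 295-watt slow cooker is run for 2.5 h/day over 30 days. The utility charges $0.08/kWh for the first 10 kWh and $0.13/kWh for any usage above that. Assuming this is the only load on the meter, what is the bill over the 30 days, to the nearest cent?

Runtime = 2.5 h/day × 30 days = 75 h
Energy = 0.295 kW × 75 h = 22.125 kWh
Tier 1 (0–10 kWh): 10 × $0.08 = $0.8
Above 10 kWh: 12.125 × $0.13 = $1.57625
Bill = $2.38

$2.38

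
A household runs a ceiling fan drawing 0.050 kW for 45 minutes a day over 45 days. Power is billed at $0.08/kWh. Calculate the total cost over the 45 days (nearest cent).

Runtime = 45 min × 45 = 2025 min = 33.75 h
Energy = 0.05 kW × 33.75 h = 1.6875 kWh
Cost = 1.6875 kWh × $0.08/kWh = $0.14

$0.14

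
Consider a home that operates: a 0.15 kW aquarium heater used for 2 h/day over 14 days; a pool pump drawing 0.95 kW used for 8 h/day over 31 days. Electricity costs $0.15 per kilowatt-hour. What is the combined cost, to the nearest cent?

aquarium heater: Runtime = 2 h/day × 14 days = 28 h
aquarium heater: 0.15 kW × 28 h = 4.2 kWh
pool pump: Runtime = 8 h/day × 31 days = 248 h
pool pump: 0.95 kW × 248 h = 235.6 kWh
Total energy = 239.8 kWh
Cost = 239.8 × $0.15 = $35.97

$35.97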